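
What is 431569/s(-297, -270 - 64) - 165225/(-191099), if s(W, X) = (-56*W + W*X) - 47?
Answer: 101602650506/22126015517 ≈ 4.5920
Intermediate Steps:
s(W, X) = -47 - 56*W + W*X
431569/s(-297, -270 - 64) - 165225/(-191099) = 431569/(-47 - 56*(-297) - 297*(-270 - 64)) - 165225/(-191099) = 431569/(-47 + 16632 - 297*(-334)) - 165225*(-1/191099) = 431569/(-47 + 16632 + 99198) + 165225/191099 = 431569/115783 + 165225/191099 = 101602650506/22126015517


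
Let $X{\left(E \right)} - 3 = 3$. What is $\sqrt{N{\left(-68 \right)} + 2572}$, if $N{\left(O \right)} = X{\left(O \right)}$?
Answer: $\sqrt{2578} \approx 50.774$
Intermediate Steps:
$X{\left(E \right)} = 6$ ($X{\left(E \right)} = 3 + 3 = 6$)
$N{\left(O \right)} = 6$
$\sqrt{N{\left(-68 \right)} + 2572} = \sqrt{6 + 2572} = \sqrt{2578}$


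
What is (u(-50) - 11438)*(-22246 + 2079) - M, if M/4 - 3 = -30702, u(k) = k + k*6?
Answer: 237851392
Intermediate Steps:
u(k) = 7*k (u(k) = k + 6*k = 7*k)
M = -122796 (M = 12 + 4*(-30702) = 12 - 122808 = -122796)
(u(-50) - 11438)*(-22246 + 2079) - M = (7*(-50) - 11438)*(-22246 + 2079) - 1*(-122796) = (-350 - 11438)*(-20167) + 122796 = -11788*(-20167) + 122796 = 237728596 + 122796 = 237851392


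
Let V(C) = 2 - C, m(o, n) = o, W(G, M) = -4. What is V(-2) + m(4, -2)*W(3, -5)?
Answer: -12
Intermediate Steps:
V(-2) + m(4, -2)*W(3, -5) = (2 - 1*(-2)) + 4*(-4) = (2 + 2) - 16 = 4 - 16 = -12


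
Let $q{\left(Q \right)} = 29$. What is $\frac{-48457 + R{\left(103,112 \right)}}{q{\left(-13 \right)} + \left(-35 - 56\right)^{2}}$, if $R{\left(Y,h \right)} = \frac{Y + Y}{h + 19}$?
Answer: $- \frac{2115887}{362870} \approx -5.831$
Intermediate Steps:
$R{\left(Y,h \right)} = \frac{2 Y}{19 + h}$
$\frac{-48457 + R{\left(103,112 \right)}}{q{\left(-13 \right)} + \left(-35 - 56\right)^{2}} = \frac{-48457 + 2 \cdot 103 \frac{1}{19 + 112}}{29 + \left(-35 - 56\right)^{2}} = \frac{-48457 + 2 \cdot 103 \cdot \frac{1}{131}}{29 + \left(-91\right)^{2}} = \frac{-48457 + 2 \cdot 103 \cdot \frac{1}{131}}{29 + 8281} = \frac{-48457 + \frac{206}{131}}{8310} = \left(- \frac{6347661}{131}\right) \frac{1}{8310} = - \frac{2115887}{362870}$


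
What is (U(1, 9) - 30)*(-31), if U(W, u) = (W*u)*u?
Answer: -1581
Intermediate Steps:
U(W, u) = W*u**2
(U(1, 9) - 30)*(-31) = (1*9**2 - 30)*(-31) = (1*81 - 30)*(-31) = (81 - 30)*(-31) = 51*(-31) = -1581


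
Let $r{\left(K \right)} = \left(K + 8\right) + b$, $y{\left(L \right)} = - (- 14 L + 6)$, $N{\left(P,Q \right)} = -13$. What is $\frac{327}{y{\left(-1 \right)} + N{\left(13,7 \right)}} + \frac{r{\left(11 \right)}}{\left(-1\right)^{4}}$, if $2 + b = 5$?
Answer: $\frac{133}{11} \approx 12.091$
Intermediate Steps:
$b = 3$ ($b = -2 + 5 = 3$)
$y{\left(L \right)} = -6 + 14 L$ ($y{\left(L \right)} = - (6 - 14 L) = -6 + 14 L$)
$r{\left(K \right)} = 11 + K$ ($r{\left(K \right)} = \left(K + 8\right) + 3 = \left(8 + K\right) + 3 = 11 + K$)
$\frac{327}{y{\left(-1 \right)} + N{\left(13,7 \right)}} + \frac{r{\left(11 \right)}}{\left(-1\right)^{4}} = \frac{327}{\left(-6 + 14 \left(-1\right)\right) - 13} + \frac{11 + 11}{\left(-1\right)^{4}} = \frac{327}{\left(-6 - 14\right) - 13} + \frac{22}{1} = \frac{327}{-20 - 13} + 22 \cdot 1 = \frac{327}{-33} + 22 = 327 \left(- \frac{1}{33}\right) + 22 = - \frac{109}{11} + 22 = \frac{133}{11}$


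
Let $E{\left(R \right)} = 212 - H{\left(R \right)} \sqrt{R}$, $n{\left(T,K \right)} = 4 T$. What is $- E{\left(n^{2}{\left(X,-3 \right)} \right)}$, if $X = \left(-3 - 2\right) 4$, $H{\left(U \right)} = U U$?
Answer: $3276799788$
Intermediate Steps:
$H{\left(U \right)} = U^{2}$
$X = -20$ ($X = \left(-5\right) 4 = -20$)
$E{\left(R \right)} = 212 - R^{\frac{5}{2}}$ ($E{\left(R \right)} = 212 - R^{2} \sqrt{R} = 212 - R^{\frac{5}{2}}$)
$- E{\left(n^{2}{\left(X,-3 \right)} \right)} = - (212 - \left(\left(4 \left(-20\right)\right)^{2}\right)^{\frac{5}{2}}) = - (212 - \left(\left(-80\right)^{2}\right)^{\frac{5}{2}}) = - (212 - 6400^{\frac{5}{2}}) = - (212 - 3276800000) = \left(-1\right) \left(-3276799788\right) = 3276799788$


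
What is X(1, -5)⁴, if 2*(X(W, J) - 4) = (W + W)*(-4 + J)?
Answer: 625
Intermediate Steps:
X(W, J) = 4 + W*(-4 + J) (X(W, J) = 4 + ((W + W)*(-4 + J))/2 = 4 + ((2*W)*(-4 + J))/2 = 4 + (2*W*(-4 + J))/2 = 4 + W*(-4 + J))
X(1, -5)⁴ = (4 - 4*1 - 5*1)⁴ = (4 - 4 - 5)⁴ = (-5)⁴ = 625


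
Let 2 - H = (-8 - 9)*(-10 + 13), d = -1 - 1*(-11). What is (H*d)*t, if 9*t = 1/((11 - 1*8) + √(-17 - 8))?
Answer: 265/51 - 1325*I/153 ≈ 5.1961 - 8.6601*I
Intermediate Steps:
d = 10 (d = -1 + 11 = 10)
t = (3 - 5*I)/306 (t = 1/(9*((11 - 1*8) + √(-17 - 8))) = 1/(9*((11 - 8) + √(-25))) = 1/(9*(3 + 5*I)) = ((3 - 5*I)/34)/9 = (3 - 5*I)/306 ≈ 0.0098039 - 0.01634*I)
H = 53 (H = 2 - (-8 - 9)*(-10 + 13) = 2 - (-17)*3 = 2 - 1*(-51) = 2 + 51 = 53)
(H*d)*t = (53*10)*(1/102 - 5*I/306) = 530*(1/102 - 5*I/306) = 265/51 - 1325*I/153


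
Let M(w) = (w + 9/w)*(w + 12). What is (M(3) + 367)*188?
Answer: 85916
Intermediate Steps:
M(w) = (12 + w)*(w + 9/w) (M(w) = (w + 9/w)*(12 + w) = (12 + w)*(w + 9/w))
(M(3) + 367)*188 = ((9 + 3² + 12*3 + 108/3) + 367)*188 = ((9 + 9 + 36 + 108*(⅓)) + 367)*188 = ((9 + 9 + 36 + 36) + 367)*188 = (90 + 367)*188 = 457*188 = 85916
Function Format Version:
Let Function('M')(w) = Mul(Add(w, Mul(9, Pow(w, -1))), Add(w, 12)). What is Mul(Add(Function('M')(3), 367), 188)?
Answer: 85916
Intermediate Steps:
Function('M')(w) = Mul(Add(12, w), Add(w, Mul(9, Pow(w, -1)))) (Function('M')(w) = Mul(Add(w, Mul(9, Pow(w, -1))), Add(12, w)) = Mul(Add(12, w), Add(w, Mul(9, Pow(w, -1)))))
Mul(Add(Function('M')(3), 367), 188) = Mul(Add(Add(9, Pow(3, 2), Mul(12, 3), Mul(108, Pow(3, -1))), 367), 188) = Mul(Add(Add(9, 9, 36, Mul(108, Rational(1, 3))), 367), 188) = Mul(Add(Add(9, 9, 36, 36), 367), 188) = Mul(Add(90, 367), 188) = Mul(457, 188) = 85916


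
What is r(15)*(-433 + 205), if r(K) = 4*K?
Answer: -13680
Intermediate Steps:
r(15)*(-433 + 205) = (4*15)*(-433 + 205) = 60*(-228) = -13680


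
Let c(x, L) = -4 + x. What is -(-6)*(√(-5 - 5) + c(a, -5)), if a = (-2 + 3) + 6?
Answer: 18 + 6*I*√10 ≈ 18.0 + 18.974*I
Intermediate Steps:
a = 7 (a = 1 + 6 = 7)
-(-6)*(√(-5 - 5) + c(a, -5)) = -(-6)*(√(-5 - 5) + (-4 + 7)) = -(-6)*(√(-10) + 3) = -(-6)*(I*√10 + 3) = -(-6)*(3 + I*√10) = -(-18 - 6*I*√10) = 18 + 6*I*√10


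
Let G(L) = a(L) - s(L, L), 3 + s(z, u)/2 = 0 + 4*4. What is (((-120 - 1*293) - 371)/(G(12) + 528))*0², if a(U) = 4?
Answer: 0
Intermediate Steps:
s(z, u) = 26 (s(z, u) = -6 + 2*(0 + 4*4) = -6 + 2*(0 + 16) = -6 + 2*16 = -6 + 32 = 26)
G(L) = -22 (G(L) = 4 - 1*26 = 4 - 26 = -22)
(((-120 - 1*293) - 371)/(G(12) + 528))*0² = (((-120 - 1*293) - 371)/(-22 + 528))*0² = (((-120 - 293) - 371)/506)*0 = ((-413 - 371)*(1/506))*0 = -784*1/506*0 = -392/253*0 = 0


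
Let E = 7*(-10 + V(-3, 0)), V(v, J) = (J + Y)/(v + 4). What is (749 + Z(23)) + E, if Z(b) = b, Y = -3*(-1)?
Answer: 723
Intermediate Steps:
Y = 3
V(v, J) = (3 + J)/(4 + v) (V(v, J) = (J + 3)/(v + 4) = (3 + J)/(4 + v))
E = -49 (E = 7*(-10 + (3 + 0)/(4 - 3)) = 7*(-10 + 3/1) = 7*(-10 + 1*3) = 7*(-10 + 3) = 7*(-7) = -49)
(749 + Z(23)) + E = (749 + 23) - 49 = 772 - 49 = 723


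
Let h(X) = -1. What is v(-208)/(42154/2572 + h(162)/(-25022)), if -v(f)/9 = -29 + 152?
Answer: -2968447437/43949165 ≈ -67.543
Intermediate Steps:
v(f) = -1107 (v(f) = -9*(-29 + 152) = -9*123 = -1107)
v(-208)/(42154/2572 + h(162)/(-25022)) = -1107/(42154/2572 - 1/(-25022)) = -1107/(42154*(1/2572) - 1*(-1/25022)) = -1107/(21077/1286 + 1/25022) = -1107/131847495/8044573 = -1107*8044573/131847495 = -2968447437/43949165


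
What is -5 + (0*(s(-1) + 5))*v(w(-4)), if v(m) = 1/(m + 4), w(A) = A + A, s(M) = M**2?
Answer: -5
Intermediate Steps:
w(A) = 2*A
v(m) = 1/(4 + m)
-5 + (0*(s(-1) + 5))*v(w(-4)) = -5 + (0*((-1)**2 + 5))/(4 + 2*(-4)) = -5 + (0*(1 + 5))/(4 - 8) = -5 + (0*6)/(-4) = -5 + 0*(-1/4) = -5 + 0 = -5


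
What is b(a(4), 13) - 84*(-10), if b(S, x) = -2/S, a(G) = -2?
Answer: 841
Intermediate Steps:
b(a(4), 13) - 84*(-10) = -2/(-2) - 84*(-10) = -2*(-½) + 840 = 1 + 840 = 841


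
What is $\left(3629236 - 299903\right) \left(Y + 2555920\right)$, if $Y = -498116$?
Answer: $6851114764732$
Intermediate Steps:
$\left(3629236 - 299903\right) \left(Y + 2555920\right) = \left(3629236 - 299903\right) \left(-498116 + 2555920\right) = 3329333 \cdot 2057804 = 6851114764732$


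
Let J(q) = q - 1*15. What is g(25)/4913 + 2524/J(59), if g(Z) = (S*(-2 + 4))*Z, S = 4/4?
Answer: 3100653/54043 ≈ 57.374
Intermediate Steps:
J(q) = -15 + q (J(q) = q - 15 = -15 + q)
S = 1 (S = 4*(¼) = 1)
g(Z) = 2*Z (g(Z) = (1*(-2 + 4))*Z = (1*2)*Z = 2*Z)
g(25)/4913 + 2524/J(59) = (2*25)/4913 + 2524/(-15 + 59) = 50*(1/4913) + 2524/44 = 50/4913 + 2524*(1/44) = 50/4913 + 631/11 = 3100653/54043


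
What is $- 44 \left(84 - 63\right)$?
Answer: $-924$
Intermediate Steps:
$- 44 \left(84 - 63\right) = \left(-44\right) 21 = -924$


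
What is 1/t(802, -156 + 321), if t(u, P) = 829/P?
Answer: 165/829 ≈ 0.19903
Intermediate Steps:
1/t(802, -156 + 321) = 1/(829/(-156 + 321)) = 1/(829/165) = 165/829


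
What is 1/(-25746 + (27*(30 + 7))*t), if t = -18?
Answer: -1/43728 ≈ -2.2869e-5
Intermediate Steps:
1/(-25746 + (27*(30 + 7))*t) = 1/(-25746 + (27*(30 + 7))*(-18)) = 1/(-25746 + (27*37)*(-18)) = 1/(-25746 + 999*(-18)) = 1/(-25746 - 17982) = 1/(-43728) = -1/43728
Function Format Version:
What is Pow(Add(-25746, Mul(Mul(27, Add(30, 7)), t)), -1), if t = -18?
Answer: Rational(-1, 43728) ≈ -2.2869e-5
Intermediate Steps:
Pow(Add(-25746, Mul(Mul(27, Add(30, 7)), t)), -1) = Pow(Add(-25746, Mul(Mul(27, Add(30, 7)), -18)), -1) = Pow(Add(-25746, Mul(Mul(27, 37), -18)), -1) = Pow(Add(-25746, Mul(999, -18)), -1) = Pow(Add(-25746, -17982), -1) = Pow(-43728, -1) = Rational(-1, 43728)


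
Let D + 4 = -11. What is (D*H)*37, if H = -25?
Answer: 13875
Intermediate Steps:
D = -15 (D = -4 - 11 = -15)
(D*H)*37 = -15*(-25)*37 = 375*37 = 13875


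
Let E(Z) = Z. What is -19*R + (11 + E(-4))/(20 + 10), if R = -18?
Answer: 10267/30 ≈ 342.23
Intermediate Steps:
-19*R + (11 + E(-4))/(20 + 10) = -19*(-18) + (11 - 4)/(20 + 10) = 342 + 7/30 = 10267/30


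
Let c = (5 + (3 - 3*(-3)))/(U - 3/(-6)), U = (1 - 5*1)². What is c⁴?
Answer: 1336336/1185921 ≈ 1.1268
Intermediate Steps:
U = 16 (U = (1 - 5)² = (-4)² = 16)
c = 34/33 (c = (5 + (3 - 3*(-3)))/(16 - 3/(-6)) = (5 + (3 + 9))/(16 - 3*(-⅙)) = (5 + 12)/(16 + ½) = 17/(33/2) = 17*(2/33) = 34/33 ≈ 1.0303)
c⁴ = (34/33)⁴ = 1336336/1185921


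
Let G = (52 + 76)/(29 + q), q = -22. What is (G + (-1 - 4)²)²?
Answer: 91809/49 ≈ 1873.7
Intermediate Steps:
G = 128/7 (G = (52 + 76)/(29 - 22) = 128/7 ≈ 18.286)
(G + (-1 - 4)²)² = (128/7 + (-1 - 4)²)² = (128/7 + (-5)²)² = (128/7 + 25)² = (303/7)² = 91809/49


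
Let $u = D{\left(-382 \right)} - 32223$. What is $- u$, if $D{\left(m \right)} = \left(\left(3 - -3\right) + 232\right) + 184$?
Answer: $31801$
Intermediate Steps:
$D{\left(m \right)} = 422$ ($D{\left(m \right)} = \left(\left(3 + 3\right) + 232\right) + 184 = \left(6 + 232\right) + 184 = 238 + 184 = 422$)
$u = -31801$ ($u = 422 - 32223 = -31801$)
$- u = \left(-1\right) \left(-31801\right) = 31801$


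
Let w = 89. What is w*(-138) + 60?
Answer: -12222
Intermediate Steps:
w*(-138) + 60 = 89*(-138) + 60 = -12282 + 60 = -12222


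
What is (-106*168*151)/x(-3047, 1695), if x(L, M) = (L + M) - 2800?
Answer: 112042/173 ≈ 647.64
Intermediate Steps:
x(L, M) = -2800 + L + M
(-106*168*151)/x(-3047, 1695) = (-106*168*151)/(-2800 - 3047 + 1695) = -17808*151/(-4152) = -2689008*(-1/4152) = 112042/173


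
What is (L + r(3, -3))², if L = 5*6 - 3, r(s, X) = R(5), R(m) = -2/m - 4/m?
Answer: 16641/25 ≈ 665.64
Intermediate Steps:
R(m) = -6/m
r(s, X) = -6/5
L = 27 (L = 30 - 3 = 27)
(L + r(3, -3))² = (27 - 6/5)² = (129/5)² = 16641/25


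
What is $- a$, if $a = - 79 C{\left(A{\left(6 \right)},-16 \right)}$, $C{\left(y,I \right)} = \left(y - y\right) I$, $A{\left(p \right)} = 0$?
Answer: $0$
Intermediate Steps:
$C{\left(y,I \right)} = 0$ ($C{\left(y,I \right)} = 0 I = 0$)
$a = 0$ ($a = \left(-79\right) 0 = 0$)
$- a = \left(-1\right) 0 = 0$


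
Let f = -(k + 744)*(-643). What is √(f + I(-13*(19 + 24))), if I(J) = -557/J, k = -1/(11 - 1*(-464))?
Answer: √1349131897702498/53105 ≈ 691.66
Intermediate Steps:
k = -1/475 (k = -1/(11 + 464) = -1/475 ≈ -0.0021053)
f = 227235557/475 (f = -(-1/475 + 744)*(-643) = -353399*(-643)/475 = -1*(-227235557/475) = 227235557/475 ≈ 4.7839e+5)
√(f + I(-13*(19 + 24))) = √(227235557/475 - 557*(-1/(13*(19 + 24)))) = √(227235557/475 - 557/((-13*43))) = √(227235557/475 - 557/(-559)) = √(227235557/475 - 557*(-1/559)) = √(227235557/475 + 557/559) = √(127024940938/265525) = √1349131897702498/53105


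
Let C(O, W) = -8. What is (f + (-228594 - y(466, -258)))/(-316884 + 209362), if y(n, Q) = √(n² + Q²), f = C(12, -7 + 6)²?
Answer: 114265/53761 + √70930/53761 ≈ 2.1304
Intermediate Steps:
f = 64 (f = (-8)² = 64)
y(n, Q) = √(Q² + n²)
(f + (-228594 - y(466, -258)))/(-316884 + 209362) = (64 + (-228594 - √((-258)² + 466²)))/(-316884 + 209362) = (64 + (-228594 - √(66564 + 217156)))/(-107522) = (64 + (-228594 - √283720))*(-1/107522) = (64 + (-228594 - 2*√70930))*(-1/107522) = (-228530 - 2*√70930)*(-1/107522) = 114265/53761 + √70930/53761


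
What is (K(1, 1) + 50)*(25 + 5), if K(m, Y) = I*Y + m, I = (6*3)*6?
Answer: 4770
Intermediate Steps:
I = 108 (I = 18*6 = 108)
K(m, Y) = m + 108*Y (K(m, Y) = 108*Y + m = m + 108*Y)
(K(1, 1) + 50)*(25 + 5) = ((1 + 108*1) + 50)*(25 + 5) = ((1 + 108) + 50)*30 = (109 + 50)*30 = 159*30 = 4770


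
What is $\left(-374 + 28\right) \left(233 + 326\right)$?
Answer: $-193414$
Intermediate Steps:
$\left(-374 + 28\right) \left(233 + 326\right) = \left(-346\right) 559 = -193414$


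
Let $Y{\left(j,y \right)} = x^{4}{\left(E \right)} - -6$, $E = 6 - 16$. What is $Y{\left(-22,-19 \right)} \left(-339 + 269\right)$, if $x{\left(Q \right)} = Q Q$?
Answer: $-7000000420$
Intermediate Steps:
$E = -10$ ($E = 6 - 16 = -10$)
$x{\left(Q \right)} = Q^{2}$
$Y{\left(j,y \right)} = 100000006$ ($Y{\left(j,y \right)} = \left(\left(-10\right)^{2}\right)^{4} - -6 = 100^{4} + 6 = 100000000 + 6 = 100000006$)
$Y{\left(-22,-19 \right)} \left(-339 + 269\right) = 100000006 \left(-339 + 269\right) = 100000006 \left(-70\right) = -7000000420$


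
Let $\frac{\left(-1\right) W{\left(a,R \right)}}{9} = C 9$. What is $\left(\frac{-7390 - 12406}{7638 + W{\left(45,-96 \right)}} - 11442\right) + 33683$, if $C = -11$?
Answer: $\frac{189673693}{8529} \approx 22239.0$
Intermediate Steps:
$W{\left(a,R \right)} = 891$ ($W{\left(a,R \right)} = - 9 \left(\left(-11\right) 9\right) = \left(-9\right) \left(-99\right) = 891$)
$\left(\frac{-7390 - 12406}{7638 + W{\left(45,-96 \right)}} - 11442\right) + 33683 = \left(\frac{-7390 - 12406}{7638 + 891} - 11442\right) + 33683 = \left(- \frac{19796}{8529} - 11442\right) + 33683 = - \frac{97608614}{8529} + 33683 = \frac{189673693}{8529}$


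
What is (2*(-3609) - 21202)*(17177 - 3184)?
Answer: -397681060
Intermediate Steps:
(2*(-3609) - 21202)*(17177 - 3184) = (-7218 - 21202)*13993 = -28420*13993 = -397681060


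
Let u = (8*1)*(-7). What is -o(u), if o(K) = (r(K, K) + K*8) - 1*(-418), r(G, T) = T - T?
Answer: 30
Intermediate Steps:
u = -56 (u = 8*(-7) = -56)
r(G, T) = 0
o(K) = 418 + 8*K (o(K) = (0 + K*8) - 1*(-418) = (0 + 8*K) + 418 = 8*K + 418 = 418 + 8*K)
-o(u) = -(418 + 8*(-56)) = -(418 - 448) = -1*(-30) = 30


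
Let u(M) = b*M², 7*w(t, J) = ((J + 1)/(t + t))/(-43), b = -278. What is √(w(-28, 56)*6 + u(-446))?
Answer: I*√20040451222439/602 ≈ 7436.3*I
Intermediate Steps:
w(t, J) = -(1 + J)/(602*t) (w(t, J) = (((J + 1)/(t + t))/(-43))/7 = (((1 + J)/((2*t)))*(-1/43))/7 = (((1 + J)*(1/(2*t)))*(-1/43))/7 = (((1 + J)/(2*t))*(-1/43))/7 = (-(1 + J)/(86*t))/7 = -(1 + J)/(602*t))
u(M) = -278*M²
√(w(-28, 56)*6 + u(-446)) = √(((1/602)*(-1 - 1*56)/(-28))*6 - 278*(-446)²) = √(((1/602)*(-1/28)*(-1 - 56))*6 - 278*198916) = √(((1/602)*(-1/28)*(-57))*6 - 55298648) = √((57/16856)*6 - 55298648) = √(171/8428 - 55298648) = √(-466057005173/8428) = I*√20040451222439/602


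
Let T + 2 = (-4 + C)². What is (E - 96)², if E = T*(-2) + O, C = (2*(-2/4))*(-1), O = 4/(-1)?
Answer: 12996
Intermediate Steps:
O = -4 (O = 4*(-1) = -4)
C = 1 (C = (2*(-2*¼))*(-1) = (2*(-½))*(-1) = -1*(-1) = 1)
T = 7 (T = -2 + (-4 + 1)² = -2 + (-3)² = -2 + 9 = 7)
E = -18 (E = 7*(-2) - 4 = -14 - 4 = -18)
(E - 96)² = (-18 - 96)² = (-114)² = 12996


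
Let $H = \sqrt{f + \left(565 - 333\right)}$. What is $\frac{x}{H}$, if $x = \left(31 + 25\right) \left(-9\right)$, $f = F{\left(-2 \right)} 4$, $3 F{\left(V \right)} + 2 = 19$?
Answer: $- \frac{252 \sqrt{573}}{191} \approx -31.582$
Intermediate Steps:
$F{\left(V \right)} = \frac{17}{3}$ ($F{\left(V \right)} = - \frac{2}{3} + \frac{1}{3} \cdot 19 = - \frac{2}{3} + \frac{19}{3} = \frac{17}{3}$)
$f = \frac{68}{3}$ ($f = \frac{17}{3} \cdot 4 = \frac{68}{3} \approx 22.667$)
$x = -504$ ($x = 56 \left(-9\right) = -504$)
$H = \frac{2 \sqrt{573}}{3}$ ($H = \sqrt{\frac{68}{3} + \left(565 - 333\right)} = \sqrt{\frac{68}{3} + 232} = \sqrt{\frac{764}{3}} = \frac{2 \sqrt{573}}{3} \approx 15.958$)
$\frac{x}{H} = - \frac{504}{\frac{2}{3} \sqrt{573}} = - 504 \frac{\sqrt{573}}{382} = - \frac{252 \sqrt{573}}{191}$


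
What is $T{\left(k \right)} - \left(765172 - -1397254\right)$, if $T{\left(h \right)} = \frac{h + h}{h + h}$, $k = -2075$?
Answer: $-2162425$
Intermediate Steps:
$T{\left(h \right)} = 1$ ($T{\left(h \right)} = \frac{2 h}{2 h} = 2 h \frac{1}{2 h} = 1$)
$T{\left(k \right)} - \left(765172 - -1397254\right) = 1 - \left(765172 - -1397254\right) = 1 - \left(765172 + 1397254\right) = 1 - 2162426 = -2162425$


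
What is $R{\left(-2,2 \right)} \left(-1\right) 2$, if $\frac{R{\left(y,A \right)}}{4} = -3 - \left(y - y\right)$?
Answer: $24$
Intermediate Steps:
$R{\left(y,A \right)} = -12$ ($R{\left(y,A \right)} = 4 \left(-3 - \left(y - y\right)\right) = 4 \left(-3 - 0\right) = 4 \left(-3 + 0\right) = 4 \left(-3\right) = -12$)
$R{\left(-2,2 \right)} \left(-1\right) 2 = \left(-12\right) \left(-1\right) 2 = 12 \cdot 2 = 24$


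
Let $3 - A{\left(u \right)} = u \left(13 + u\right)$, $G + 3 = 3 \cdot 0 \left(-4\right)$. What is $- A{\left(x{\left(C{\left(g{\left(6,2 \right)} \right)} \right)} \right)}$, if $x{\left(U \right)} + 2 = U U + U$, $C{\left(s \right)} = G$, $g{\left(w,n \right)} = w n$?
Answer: $65$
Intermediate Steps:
$g{\left(w,n \right)} = n w$
$G = -3$ ($G = -3 + 3 \cdot 0 \left(-4\right) = -3 + 0 \left(-4\right) = -3 + 0 = -3$)
$C{\left(s \right)} = -3$
$x{\left(U \right)} = -2 + U + U^{2}$ ($x{\left(U \right)} = -2 + \left(U U + U\right) = -2 + \left(U^{2} + U\right) = -2 + \left(U + U^{2}\right) = -2 + U + U^{2}$)
$A{\left(u \right)} = 3 - u \left(13 + u\right)$
$- A{\left(x{\left(C{\left(g{\left(6,2 \right)} \right)} \right)} \right)} = - (3 - \left(-2 - 3 + \left(-3\right)^{2}\right)^{2} - 13 \left(-2 - 3 + \left(-3\right)^{2}\right)) = - (3 - \left(-2 - 3 + 9\right)^{2} - 13 \left(-2 - 3 + 9\right)) = - (3 - 4^{2} - 52) = - (3 - 16 - 52) = \left(-1\right) \left(-65\right) = 65$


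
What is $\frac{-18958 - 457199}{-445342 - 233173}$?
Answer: $\frac{476157}{678515} \approx 0.70176$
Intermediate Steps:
$\frac{-18958 - 457199}{-445342 - 233173} = - \frac{476157}{-678515} = \left(-476157\right) \left(- \frac{1}{678515}\right) = \frac{476157}{678515}$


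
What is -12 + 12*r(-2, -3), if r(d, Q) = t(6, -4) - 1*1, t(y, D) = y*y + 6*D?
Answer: 120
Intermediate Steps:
t(y, D) = y² + 6*D
r(d, Q) = 11 (r(d, Q) = (6² + 6*(-4)) - 1*1 = (36 - 24) - 1 = 12 - 1 = 11)
-12 + 12*r(-2, -3) = -12 + 12*11 = -12 + 132 = 120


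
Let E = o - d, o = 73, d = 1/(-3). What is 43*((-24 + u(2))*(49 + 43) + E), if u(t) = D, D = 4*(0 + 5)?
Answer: -38012/3 ≈ -12671.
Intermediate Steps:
d = -1/3 ≈ -0.33333
D = 20 (D = 4*5 = 20)
u(t) = 20
E = 220/3 (E = 73 - 1*(-1/3) = 73 + 1/3 = 220/3 ≈ 73.333)
43*((-24 + u(2))*(49 + 43) + E) = 43*((-24 + 20)*(49 + 43) + 220/3) = 43*(-4*92 + 220/3) = 43*(-368 + 220/3) = 43*(-884/3) = -38012/3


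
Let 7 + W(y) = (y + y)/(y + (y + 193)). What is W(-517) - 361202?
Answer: -303775735/841 ≈ -3.6121e+5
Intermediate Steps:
W(y) = -7 + 2*y/(193 + 2*y) (W(y) = -7 + (y + y)/(y + (y + 193)) = -7 + (2*y)/(y + (193 + y)) = -7 + (2*y)/(193 + 2*y) = -7 + 2*y/(193 + 2*y))
W(-517) - 361202 = (-1351 - 12*(-517))/(193 + 2*(-517)) - 361202 = (-1351 + 6204)/(193 - 1034) - 361202 = 4853/(-841) - 361202 = -1/841*4853 - 361202 = -4853/841 - 361202 = -303775735/841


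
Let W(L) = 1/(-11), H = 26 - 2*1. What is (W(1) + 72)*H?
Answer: 18984/11 ≈ 1725.8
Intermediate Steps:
H = 24 (H = 26 - 2 = 24)
W(L) = -1/11
(W(1) + 72)*H = (-1/11 + 72)*24 = (791/11)*24 = 18984/11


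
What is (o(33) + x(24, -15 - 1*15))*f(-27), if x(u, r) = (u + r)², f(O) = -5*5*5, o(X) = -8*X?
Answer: 28500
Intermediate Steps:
f(O) = -125 (f(O) = -25*5 = -125)
x(u, r) = (r + u)²
(o(33) + x(24, -15 - 1*15))*f(-27) = (-8*33 + ((-15 - 1*15) + 24)²)*(-125) = (-264 + ((-15 - 15) + 24)²)*(-125) = (-264 + (-30 + 24)²)*(-125) = (-264 + (-6)²)*(-125) = (-264 + 36)*(-125) = -228*(-125) = 28500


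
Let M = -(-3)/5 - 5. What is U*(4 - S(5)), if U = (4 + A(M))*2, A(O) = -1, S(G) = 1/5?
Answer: 114/5 ≈ 22.800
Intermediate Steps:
S(G) = ⅕
M = -22/5 (M = -(-3)/5 - 5 = -1*(-⅗) - 5 = ⅗ - 5 = -22/5 ≈ -4.4000)
U = 6 (U = (4 - 1)*2 = 3*2 = 6)
U*(4 - S(5)) = 6*(4 - 1*⅕) = 6*(4 - ⅕) = 6*(19/5) = 114/5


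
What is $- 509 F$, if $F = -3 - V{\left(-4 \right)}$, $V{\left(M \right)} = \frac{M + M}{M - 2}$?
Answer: $\frac{6617}{3} \approx 2205.7$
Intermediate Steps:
$V{\left(M \right)} = \frac{2 M}{-2 + M}$
$F = - \frac{13}{3}$ ($F = -3 - 2 \left(-4\right) \frac{1}{-2 - 4} = -3 - 2 \left(-4\right) \frac{1}{-6} = -3 - 2 \left(-4\right) \left(- \frac{1}{6}\right) = -3 - \frac{4}{3} = - \frac{13}{3} \approx -4.3333$)
$- 509 F = \left(-509\right) \left(- \frac{13}{3}\right) = \frac{6617}{3}$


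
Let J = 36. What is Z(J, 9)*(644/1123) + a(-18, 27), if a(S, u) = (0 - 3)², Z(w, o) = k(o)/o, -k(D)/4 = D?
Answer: 7531/1123 ≈ 6.7061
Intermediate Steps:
k(D) = -4*D
Z(w, o) = -4 (Z(w, o) = (-4*o)/o = -4)
a(S, u) = 9 (a(S, u) = (-3)² = 9)
Z(J, 9)*(644/1123) + a(-18, 27) = -2576/1123 + 9 = 7531/1123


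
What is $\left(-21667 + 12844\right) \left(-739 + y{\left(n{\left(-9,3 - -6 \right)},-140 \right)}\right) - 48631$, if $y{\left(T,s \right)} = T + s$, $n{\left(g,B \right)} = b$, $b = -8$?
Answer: $7777370$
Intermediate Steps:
$n{\left(g,B \right)} = -8$
$\left(-21667 + 12844\right) \left(-739 + y{\left(n{\left(-9,3 - -6 \right)},-140 \right)}\right) - 48631 = \left(-21667 + 12844\right) \left(-739 - 148\right) - 48631 = - 8823 \left(-739 - 148\right) - 48631 = \left(-8823\right) \left(-887\right) - 48631 = 7826001 - 48631 = 7777370$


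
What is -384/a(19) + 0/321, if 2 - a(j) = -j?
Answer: -128/7 ≈ -18.286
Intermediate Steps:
a(j) = 2 + j (a(j) = 2 - (-1)*j = 2 + j)
-384/a(19) + 0/321 = -384/(2 + 19) + 0/321 = -384/21 + 0*(1/321) = -384*1/21 + 0 = -128/7 + 0 = -128/7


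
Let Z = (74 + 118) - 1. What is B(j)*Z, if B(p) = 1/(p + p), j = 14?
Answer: 191/28 ≈ 6.8214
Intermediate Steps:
Z = 191 (Z = 192 - 1 = 191)
B(p) = 1/(2*p)
B(j)*Z = ((½)/14)*191 = ((½)*(1/14))*191 = (1/28)*191 = 191/28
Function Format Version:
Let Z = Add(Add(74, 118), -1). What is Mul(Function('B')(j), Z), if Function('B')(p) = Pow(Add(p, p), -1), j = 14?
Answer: Rational(191, 28) ≈ 6.8214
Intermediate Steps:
Z = 191 (Z = Add(192, -1) = 191)
Function('B')(p) = Mul(Rational(1, 2), Pow(p, -1)) (Function('B')(p) = Pow(Mul(2, p), -1) = Mul(Rational(1, 2), Pow(p, -1)))
Mul(Function('B')(j), Z) = Mul(Mul(Rational(1, 2), Pow(14, -1)), 191) = Mul(Mul(Rational(1, 2), Rational(1, 14)), 191) = Mul(Rational(1, 28), 191) = Rational(191, 28)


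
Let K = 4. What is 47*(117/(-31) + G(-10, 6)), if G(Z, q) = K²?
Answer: 17813/31 ≈ 574.61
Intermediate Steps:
G(Z, q) = 16 (G(Z, q) = 4² = 16)
47*(117/(-31) + G(-10, 6)) = 47*(117/(-31) + 16) = 47*(117*(-1/31) + 16) = 47*(-117/31 + 16) = 47*(379/31) = 17813/31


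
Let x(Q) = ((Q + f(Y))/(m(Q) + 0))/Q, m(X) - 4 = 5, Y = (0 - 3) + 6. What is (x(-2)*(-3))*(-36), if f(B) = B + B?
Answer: -24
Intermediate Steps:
Y = 3 (Y = -3 + 6 = 3)
m(X) = 9 (m(X) = 4 + 5 = 9)
f(B) = 2*B
x(Q) = (⅔ + Q/9)/Q (x(Q) = ((Q + 2*3)/(9 + 0))/Q = ((Q + 6)/9)/Q = ((6 + Q)*(⅑))/Q = (⅔ + Q/9)/Q)
(x(-2)*(-3))*(-36) = (((⅑)*(6 - 2)/(-2))*(-3))*(-36) = (((⅑)*(-½)*4)*(-3))*(-36) = -2/9*(-3)*(-36) = (⅔)*(-36) = -24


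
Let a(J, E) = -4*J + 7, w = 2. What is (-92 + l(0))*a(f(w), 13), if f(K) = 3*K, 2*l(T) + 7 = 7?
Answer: 1564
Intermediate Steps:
l(T) = 0 (l(T) = -7/2 + (1/2)*7 = -7/2 + 7/2 = 0)
a(J, E) = 7 - 4*J
(-92 + l(0))*a(f(w), 13) = (-92 + 0)*(7 - 12*2) = -92*(7 - 4*6) = -92*(7 - 24) = -92*(-17) = 1564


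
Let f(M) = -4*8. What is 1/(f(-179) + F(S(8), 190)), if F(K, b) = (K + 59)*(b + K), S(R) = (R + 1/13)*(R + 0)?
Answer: 169/5313762 ≈ 3.1804e-5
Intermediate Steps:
S(R) = R*(1/13 + R) (S(R) = (R + 1/13)*R = (1/13 + R)*R = R*(1/13 + R))
f(M) = -32
F(K, b) = (59 + K)*(K + b)
1/(f(-179) + F(S(8), 190)) = 1/(-32 + ((8*(1/13 + 8))² + 59*(8*(1/13 + 8)) + 59*190 + (8*(1/13 + 8))*190)) = 1/(-32 + ((8*(105/13))² + 59*(8*(105/13)) + 11210 + (8*(105/13))*190)) = 1/(-32 + ((840/13)² + 59*(840/13) + 11210 + (840/13)*190)) = 1/(-32 + (705600/169 + 49560/13 + 11210 + 159600/13)) = 1/(-32 + 5319170/169) = 1/(5313762/169) = 169/5313762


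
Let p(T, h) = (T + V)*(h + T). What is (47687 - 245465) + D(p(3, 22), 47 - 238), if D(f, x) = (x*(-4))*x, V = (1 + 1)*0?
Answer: -343702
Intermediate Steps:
V = 0 (V = 2*0 = 0)
p(T, h) = T*(T + h) (p(T, h) = (T + 0)*(h + T) = T*(T + h))
D(f, x) = -4*x**2 (D(f, x) = (-4*x)*x = -4*x**2)
(47687 - 245465) + D(p(3, 22), 47 - 238) = (47687 - 245465) - 4*(47 - 238)**2 = -197778 - 4*(-191)**2 = -197778 - 4*36481 = -197778 - 145924 = -343702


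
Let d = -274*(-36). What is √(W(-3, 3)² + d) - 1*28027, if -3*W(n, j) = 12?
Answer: -28027 + 2*√2470 ≈ -27928.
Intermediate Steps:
W(n, j) = -4 (W(n, j) = -⅓*12 = -4)
d = 9864
√(W(-3, 3)² + d) - 1*28027 = √((-4)² + 9864) - 1*28027 = √(16 + 9864) - 28027 = √9880 - 28027 = 2*√2470 - 28027 = -28027 + 2*√2470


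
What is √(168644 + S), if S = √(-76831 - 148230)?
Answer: √(168644 + I*√225061) ≈ 410.66 + 0.5776*I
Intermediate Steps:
S = I*√225061 (S = √(-225061) = I*√225061 ≈ 474.41*I)
√(168644 + S) = √(168644 + I*√225061)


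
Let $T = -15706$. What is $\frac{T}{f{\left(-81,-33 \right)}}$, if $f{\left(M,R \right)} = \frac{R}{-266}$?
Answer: $- \frac{4177796}{33} \approx -1.266 \cdot 10^{5}$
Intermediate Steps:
$f{\left(M,R \right)} = - \frac{R}{266}$ ($f{\left(M,R \right)} = R \left(- \frac{1}{266}\right) = - \frac{R}{266}$)
$\frac{T}{f{\left(-81,-33 \right)}} = - \frac{15706}{\left(- \frac{1}{266}\right) \left(-33\right)} = - \frac{15706}{\frac{33}{266}} = \left(-15706\right) \frac{266}{33} = - \frac{4177796}{33}$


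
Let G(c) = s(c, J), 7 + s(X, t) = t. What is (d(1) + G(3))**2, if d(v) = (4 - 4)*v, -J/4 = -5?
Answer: 169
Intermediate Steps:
J = 20 (J = -4*(-5) = 20)
d(v) = 0 (d(v) = 0*v = 0)
s(X, t) = -7 + t
G(c) = 13 (G(c) = -7 + 20 = 13)
(d(1) + G(3))**2 = (0 + 13)**2 = 13**2 = 169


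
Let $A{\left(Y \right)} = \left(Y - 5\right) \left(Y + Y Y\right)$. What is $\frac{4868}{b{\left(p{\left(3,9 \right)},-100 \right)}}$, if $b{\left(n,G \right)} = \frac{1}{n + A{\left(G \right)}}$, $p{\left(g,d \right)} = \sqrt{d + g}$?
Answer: $-5060286000 + 9736 \sqrt{3} \approx -5.0603 \cdot 10^{9}$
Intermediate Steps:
$A{\left(Y \right)} = \left(-5 + Y\right) \left(Y + Y^{2}\right)$
$b{\left(n,G \right)} = \frac{1}{n + G \left(-5 + G^{2} - 4 G\right)}$
$\frac{4868}{b{\left(p{\left(3,9 \right)},-100 \right)}} = \frac{4868}{\left(-1\right) \frac{1}{- \sqrt{9 + 3} - 100 \left(5 - \left(-100\right)^{2} + 4 \left(-100\right)\right)}} = \frac{4868}{\left(-1\right) \frac{1}{- \sqrt{12} - 100 \left(5 - 10000 - 400\right)}} = \frac{4868}{\left(-1\right) \frac{1}{- 2 \sqrt{3} - 100 \left(5 - 10000 - 400\right)}} = \frac{4868}{\left(-1\right) \frac{1}{- 2 \sqrt{3} - -1039500}} = \frac{4868}{\left(-1\right) \frac{1}{- 2 \sqrt{3} + 1039500}} = \frac{4868}{\left(-1\right) \frac{1}{1039500 - 2 \sqrt{3}}} = 4868 \left(-1039500 + 2 \sqrt{3}\right) = -5060286000 + 9736 \sqrt{3}$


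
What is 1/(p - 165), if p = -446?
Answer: -1/611 ≈ -0.0016367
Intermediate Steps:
1/(p - 165) = 1/(-446 - 165) = 1/(-611) = -1/611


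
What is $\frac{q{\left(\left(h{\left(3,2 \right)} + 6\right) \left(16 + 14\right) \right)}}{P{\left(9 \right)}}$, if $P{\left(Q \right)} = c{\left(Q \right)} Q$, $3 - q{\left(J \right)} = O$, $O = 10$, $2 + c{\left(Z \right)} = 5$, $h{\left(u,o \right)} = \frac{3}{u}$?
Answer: $- \frac{7}{27} \approx -0.25926$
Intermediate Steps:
$c{\left(Z \right)} = 3$ ($c{\left(Z \right)} = -2 + 5 = 3$)
$q{\left(J \right)} = -7$ ($q{\left(J \right)} = 3 - 10 = -7$)
$P{\left(Q \right)} = 3 Q$
$\frac{q{\left(\left(h{\left(3,2 \right)} + 6\right) \left(16 + 14\right) \right)}}{P{\left(9 \right)}} = - \frac{7}{3 \cdot 9} = - \frac{7}{27}$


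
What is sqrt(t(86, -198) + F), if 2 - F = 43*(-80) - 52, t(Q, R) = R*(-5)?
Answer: 2*sqrt(1121) ≈ 66.963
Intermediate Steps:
t(Q, R) = -5*R
F = 3494 (F = 2 - (43*(-80) - 52) = 2 - (-3440 - 52) = 2 - 1*(-3492) = 2 + 3492 = 3494)
sqrt(t(86, -198) + F) = sqrt(-5*(-198) + 3494) = sqrt(990 + 3494) = sqrt(4484) = 2*sqrt(1121)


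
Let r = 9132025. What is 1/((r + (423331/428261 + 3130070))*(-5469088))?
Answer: -428261/28720245614718225088 ≈ -1.4911e-14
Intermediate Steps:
1/((r + (423331/428261 + 3130070))*(-5469088)) = 1/((9132025 + (423331/428261 + 3130070))*(-5469088)) = -1/5469088/(9132025 + (423331*(1/428261) + 3130070)) = -1/5469088/(9132025 + (423331/428261 + 3130070)) = -1/5469088/(9132025 + 1340487331601/428261) = -1/5469088/(5251377490126/428261) = (428261/5251377490126)*(-1/5469088) = -428261/28720245614718225088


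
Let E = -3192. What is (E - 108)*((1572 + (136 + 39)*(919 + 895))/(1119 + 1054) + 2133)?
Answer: -16348302300/2173 ≈ -7.5234e+6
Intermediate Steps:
(E - 108)*((1572 + (136 + 39)*(919 + 895))/(1119 + 1054) + 2133) = (-3192 - 108)*((1572 + (136 + 39)*(919 + 895))/(1119 + 1054) + 2133) = -3300*((1572 + 175*1814)/2173 + 2133) = -3300*((1572 + 317450)*(1/2173) + 2133) = -3300*(319022*(1/2173) + 2133) = -3300*(319022/2173 + 2133) = -3300*4954031/2173 = -16348302300/2173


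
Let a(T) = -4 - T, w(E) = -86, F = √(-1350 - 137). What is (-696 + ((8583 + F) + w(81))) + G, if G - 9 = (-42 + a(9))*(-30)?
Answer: 9460 + I*√1487 ≈ 9460.0 + 38.562*I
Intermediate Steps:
F = I*√1487 (F = √(-1487) = I*√1487 ≈ 38.562*I)
G = 1659 (G = 9 + (-42 + (-4 - 1*9))*(-30) = 9 + (-42 + (-4 - 9))*(-30) = 9 + (-42 - 13)*(-30) = 9 - 55*(-30) = 9 + 1650 = 1659)
(-696 + ((8583 + F) + w(81))) + G = (-696 + ((8583 + I*√1487) - 86)) + 1659 = (-696 + (8497 + I*√1487)) + 1659 = (7801 + I*√1487) + 1659 = 9460 + I*√1487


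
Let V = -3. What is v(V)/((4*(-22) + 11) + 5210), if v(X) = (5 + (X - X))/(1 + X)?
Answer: -5/10266 ≈ -0.00048704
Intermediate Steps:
v(X) = 5/(1 + X) (v(X) = (5 + 0)/(1 + X) = 5/(1 + X))
v(V)/((4*(-22) + 11) + 5210) = (5/(1 - 3))/((4*(-22) + 11) + 5210) = (5/(-2))/((-88 + 11) + 5210) = (5*(-1/2))/(-77 + 5210) = -5/2/5133 = (1/5133)*(-5/2) = -5/10266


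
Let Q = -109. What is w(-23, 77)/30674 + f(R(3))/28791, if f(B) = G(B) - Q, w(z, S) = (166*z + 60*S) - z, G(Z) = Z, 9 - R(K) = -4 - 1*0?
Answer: 3927829/126162162 ≈ 0.031133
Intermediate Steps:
R(K) = 13 (R(K) = 9 - (-4 - 1*0) = 9 - (-4 + 0) = 9 - 1*(-4) = 9 + 4 = 13)
w(z, S) = 60*S + 165*z (w(z, S) = (60*S + 166*z) - z = 60*S + 165*z)
f(B) = 109 + B (f(B) = B - 1*(-109) = B + 109 = 109 + B)
w(-23, 77)/30674 + f(R(3))/28791 = (60*77 + 165*(-23))/30674 + (109 + 13)/28791 = (4620 - 3795)*(1/30674) + 122*(1/28791) = 825*(1/30674) + 122/28791 = 825/30674 + 122/28791 = 3927829/126162162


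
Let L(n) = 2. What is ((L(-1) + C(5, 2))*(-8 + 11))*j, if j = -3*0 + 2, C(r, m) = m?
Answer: 24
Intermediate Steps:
j = 2 (j = 0 + 2 = 2)
((L(-1) + C(5, 2))*(-8 + 11))*j = ((2 + 2)*(-8 + 11))*2 = (4*3)*2 = 12*2 = 24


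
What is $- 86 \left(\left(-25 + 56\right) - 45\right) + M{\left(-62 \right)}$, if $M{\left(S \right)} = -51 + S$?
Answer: $1091$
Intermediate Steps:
$- 86 \left(\left(-25 + 56\right) - 45\right) + M{\left(-62 \right)} = - 86 \left(\left(-25 + 56\right) - 45\right) - 113 = - 86 \left(31 - 45\right) - 113 = \left(-86\right) \left(-14\right) - 113 = 1204 - 113 = 1091$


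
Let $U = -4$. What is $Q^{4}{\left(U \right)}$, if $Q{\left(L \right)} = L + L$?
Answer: $4096$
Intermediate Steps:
$Q{\left(L \right)} = 2 L$
$Q^{4}{\left(U \right)} = \left(2 \left(-4\right)\right)^{4} = \left(-8\right)^{4} = 4096$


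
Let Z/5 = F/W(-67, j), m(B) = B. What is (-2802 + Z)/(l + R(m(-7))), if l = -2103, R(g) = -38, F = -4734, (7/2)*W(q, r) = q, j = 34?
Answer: 104889/143447 ≈ 0.73120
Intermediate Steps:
W(q, r) = 2*q/7
Z = 82845/67 (Z = 5*(-4734/((2/7)*(-67))) = 5*(-4734/(-134/7)) = 5*(-4734*(-7/134)) = 5*(16569/67) = 82845/67 ≈ 1236.5)
(-2802 + Z)/(l + R(m(-7))) = (-2802 + 82845/67)/(-2103 - 38) = -104889/67/(-2141) = -104889/67*(-1/2141) = 104889/143447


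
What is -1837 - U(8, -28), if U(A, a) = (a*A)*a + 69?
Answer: -8178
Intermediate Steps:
U(A, a) = 69 + A*a**2 (U(A, a) = (A*a)*a + 69 = A*a**2 + 69 = 69 + A*a**2)
-1837 - U(8, -28) = -1837 - (69 + 8*(-28)**2) = -1837 - (69 + 8*784) = -1837 - (69 + 6272) = -1837 - 1*6341 = -1837 - 6341 = -8178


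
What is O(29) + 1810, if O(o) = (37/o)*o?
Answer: 1847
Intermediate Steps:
O(o) = 37
O(29) + 1810 = 37 + 1810 = 1847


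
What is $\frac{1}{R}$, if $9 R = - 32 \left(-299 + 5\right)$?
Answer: $\frac{3}{3136} \approx 0.00095663$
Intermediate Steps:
$R = \frac{3136}{3}$ ($R = \frac{\left(-32\right) \left(-299 + 5\right)}{9} = \frac{\left(-32\right) \left(-294\right)}{9} = \frac{1}{9} \cdot 9408 = \frac{3136}{3} \approx 1045.3$)
$\frac{1}{R} = \frac{1}{\frac{3136}{3}} = \frac{3}{3136}$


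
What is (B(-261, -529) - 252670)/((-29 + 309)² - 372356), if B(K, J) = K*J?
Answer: 114601/293956 ≈ 0.38986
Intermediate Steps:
B(K, J) = J*K
(B(-261, -529) - 252670)/((-29 + 309)² - 372356) = (-529*(-261) - 252670)/((-29 + 309)² - 372356) = (138069 - 252670)/(280² - 372356) = -114601/(78400 - 372356) = -114601/(-293956) = -114601*(-1/293956) = 114601/293956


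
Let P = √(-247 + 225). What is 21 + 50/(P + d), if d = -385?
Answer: 281267/13477 - 50*I*√22/148247 ≈ 20.87 - 0.001582*I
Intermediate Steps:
P = I*√22 (P = √(-22) = I*√22 ≈ 4.6904*I)
21 + 50/(P + d) = 21 + 50/(I*√22 - 385) = 21 + 50/(-385 + I*√22)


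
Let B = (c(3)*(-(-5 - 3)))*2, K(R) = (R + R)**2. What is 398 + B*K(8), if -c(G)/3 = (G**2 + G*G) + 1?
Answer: -233074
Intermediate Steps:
K(R) = 4*R**2 (K(R) = (2*R)**2 = 4*R**2)
c(G) = -3 - 6*G**2 (c(G) = -3*((G**2 + G*G) + 1) = -3*((G**2 + G**2) + 1) = -3*(2*G**2 + 1) = -3*(1 + 2*G**2) = -3 - 6*G**2)
B = -912 (B = ((-3 - 6*3**2)*(-(-5 - 3)))*2 = ((-3 - 6*9)*(-1*(-8)))*2 = ((-3 - 54)*8)*2 = -57*8*2 = -456*2 = -912)
398 + B*K(8) = 398 - 3648*8**2 = 398 - 3648*64 = 398 - 912*256 = 398 - 233472 = -233074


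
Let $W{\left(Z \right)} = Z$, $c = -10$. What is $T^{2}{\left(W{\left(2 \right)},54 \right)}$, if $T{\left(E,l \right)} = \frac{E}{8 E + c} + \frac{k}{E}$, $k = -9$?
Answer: $\frac{625}{36} \approx 17.361$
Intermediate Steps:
$T{\left(E,l \right)} = - \frac{9}{E} + \frac{E}{-10 + 8 E}$ ($T{\left(E,l \right)} = \frac{E}{8 E - 10} - \frac{9}{E} = \frac{E}{-10 + 8 E} - \frac{9}{E} = - \frac{9}{E} + \frac{E}{-10 + 8 E}$)
$T^{2}{\left(W{\left(2 \right)},54 \right)} = \left(\frac{90 + 2^{2} - 144}{2 \cdot 2 \left(-5 + 4 \cdot 2\right)}\right)^{2} = \left(\frac{1}{2} \cdot \frac{1}{2} \frac{1}{-5 + 8} \left(90 + 4 - 144\right)\right)^{2} = \left(\frac{1}{2} \cdot \frac{1}{2} \cdot \frac{1}{3} \left(-50\right)\right)^{2} = \left(- \frac{25}{6}\right)^{2} = \frac{625}{36}$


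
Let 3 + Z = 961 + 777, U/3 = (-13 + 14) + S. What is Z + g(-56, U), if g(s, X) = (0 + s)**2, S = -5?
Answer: 4871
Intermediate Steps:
U = -12 (U = 3*((-13 + 14) - 5) = 3*(1 - 5) = 3*(-4) = -12)
Z = 1735 (Z = -3 + (961 + 777) = -3 + 1738 = 1735)
g(s, X) = s**2
Z + g(-56, U) = 1735 + (-56)**2 = 1735 + 3136 = 4871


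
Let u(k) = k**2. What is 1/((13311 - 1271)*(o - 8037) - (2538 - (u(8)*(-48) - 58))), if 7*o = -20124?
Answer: -1/131384428 ≈ -7.6112e-9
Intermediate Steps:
o = -20124/7 (o = (1/7)*(-20124) = -20124/7 ≈ -2874.9)
1/((13311 - 1271)*(o - 8037) - (2538 - (u(8)*(-48) - 58))) = 1/((13311 - 1271)*(-20124/7 - 8037) - (2538 - (8**2*(-48) - 58))) = 1/(12040*(-76383/7) - (2538 - (64*(-48) - 58))) = 1/(-131378760 - (2538 - (-3072 - 58))) = 1/(-131378760 - (2538 - 1*(-3130))) = 1/(-131378760 - (2538 + 3130)) = 1/(-131378760 - 1*5668) = 1/(-131378760 - 5668) = 1/(-131384428) = -1/131384428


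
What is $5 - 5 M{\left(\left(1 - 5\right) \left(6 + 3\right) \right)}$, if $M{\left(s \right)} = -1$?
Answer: $10$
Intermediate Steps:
$5 - 5 M{\left(\left(1 - 5\right) \left(6 + 3\right) \right)} = 5 - -5 = 5 + 5 = 10$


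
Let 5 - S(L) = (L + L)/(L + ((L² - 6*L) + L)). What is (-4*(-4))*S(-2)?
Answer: 256/3 ≈ 85.333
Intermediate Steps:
S(L) = 5 - 2*L/(L² - 4*L) (S(L) = 5 - (L + L)/(L + ((L² - 6*L) + L)) = 5 - 2*L/(L + (L² - 5*L)) = 5 - 2*L/(L² - 4*L))
(-4*(-4))*S(-2) = (-4*(-4))*((-22 + 5*(-2))/(-4 - 2)) = 16*((-22 - 10)/(-6)) = 16*(-⅙*(-32)) = 16*(16/3) = 256/3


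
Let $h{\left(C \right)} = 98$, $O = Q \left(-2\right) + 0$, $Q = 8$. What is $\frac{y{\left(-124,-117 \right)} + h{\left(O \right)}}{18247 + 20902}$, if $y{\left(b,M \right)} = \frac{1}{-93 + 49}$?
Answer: $\frac{4311}{1722556} \approx 0.0025027$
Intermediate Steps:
$y{\left(b,M \right)} = - \frac{1}{44}$ ($y{\left(b,M \right)} = \frac{1}{-44} = - \frac{1}{44}$)
$O = -16$ ($O = 8 \left(-2\right) + 0 = -16 + 0 = -16$)
$\frac{y{\left(-124,-117 \right)} + h{\left(O \right)}}{18247 + 20902} = \frac{- \frac{1}{44} + 98}{18247 + 20902} = \frac{4311}{44 \cdot 39149} = \frac{4311}{44} \cdot \frac{1}{39149} = \frac{4311}{1722556}$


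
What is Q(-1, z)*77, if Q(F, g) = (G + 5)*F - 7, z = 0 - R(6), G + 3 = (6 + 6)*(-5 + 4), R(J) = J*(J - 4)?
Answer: 231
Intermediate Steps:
R(J) = J*(-4 + J)
G = -15 (G = -3 + (6 + 6)*(-5 + 4) = -3 + 12*(-1) = -3 - 12 = -15)
z = -12 (z = 0 - 6*(-4 + 6) = 0 - 6*2 = 0 - 1*12 = 0 - 12 = -12)
Q(F, g) = -7 - 10*F (Q(F, g) = (-15 + 5)*F - 7 = -10*F - 7 = -7 - 10*F)
Q(-1, z)*77 = (-7 - 10*(-1))*77 = (-7 + 10)*77 = 3*77 = 231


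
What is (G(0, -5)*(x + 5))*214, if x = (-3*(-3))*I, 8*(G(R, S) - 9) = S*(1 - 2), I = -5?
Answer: -82390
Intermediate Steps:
G(R, S) = 9 - S/8 (G(R, S) = 9 + (S*(1 - 2))/8 = 9 + (S*(-1))/8 = 9 + (-S)/8 = 9 - S/8)
x = -45 (x = -3*(-3)*(-5) = 9*(-5) = -45)
(G(0, -5)*(x + 5))*214 = ((9 - ⅛*(-5))*(-45 + 5))*214 = ((9 + 5/8)*(-40))*214 = ((77/8)*(-40))*214 = -385*214 = -82390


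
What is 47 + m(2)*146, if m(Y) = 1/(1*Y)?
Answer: 120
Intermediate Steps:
m(Y) = 1/Y
47 + m(2)*146 = 47 + 146/2 = 47 + (½)*146 = 47 + 73 = 120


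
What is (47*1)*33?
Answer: 1551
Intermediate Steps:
(47*1)*33 = 47*33 = 1551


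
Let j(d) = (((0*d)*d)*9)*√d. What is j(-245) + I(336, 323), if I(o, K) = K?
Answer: 323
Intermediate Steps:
j(d) = 0 (j(d) = ((0*d)*9)*√d = (0*9)*√d = 0*√d = 0)
j(-245) + I(336, 323) = 0 + 323 = 323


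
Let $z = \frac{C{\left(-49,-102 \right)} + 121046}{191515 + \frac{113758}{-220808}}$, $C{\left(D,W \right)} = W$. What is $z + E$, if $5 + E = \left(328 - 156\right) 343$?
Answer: $\frac{1247317002693747}{21143965181} \approx 58992.0$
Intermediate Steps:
$E = 58991$ ($E = -5 + \left(328 - 156\right) 343 = -5 + 172 \cdot 343 = -5 + 58996 = 58991$)
$z = \frac{13352701376}{21143965181}$ ($z = \frac{-102 + 121046}{191515 + \frac{113758}{-220808}} = \frac{120944}{191515 + 113758 \left(- \frac{1}{220808}\right)} = \frac{120944}{191515 - \frac{56879}{110404}} = \frac{120944}{\frac{21143965181}{110404}} = 120944 \cdot \frac{110404}{21143965181} = \frac{13352701376}{21143965181} \approx 0.63151$)
$z + E = \frac{13352701376}{21143965181} + 58991 = \frac{1247317002693747}{21143965181}$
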